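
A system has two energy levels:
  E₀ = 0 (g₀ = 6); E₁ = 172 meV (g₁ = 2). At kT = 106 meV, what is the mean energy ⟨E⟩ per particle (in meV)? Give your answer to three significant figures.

Eᵢ/kT = 0, 1.6226.
Z = Σ gᵢe^(−Eᵢ/kT) = 6·e^(−0) + 2·e^(−1.6226) = 6.0000 + 0.39477 = 6.3948.
⟨E⟩ = Σ Eᵢ gᵢe^(−Eᵢ/kT) / Z = (0·6.0000 + 172·0.39477) / 6.3948 = 10.6 meV.

10.6 meV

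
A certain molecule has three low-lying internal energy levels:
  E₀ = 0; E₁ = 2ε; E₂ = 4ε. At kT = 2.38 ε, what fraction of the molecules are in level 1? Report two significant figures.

Eᵢ/kT = 0, 0.8403, 1.681.
Z = Σ e^(−Eᵢ/kT) = e^(−0) + e^(−0.8403) + e^(−1.681) = 1.000 + 0.4316 + 0.1862 = 1.618.
P₁ = e^(−E₁/kT) / Z = 0.4316/1.618 = 0.27.

0.27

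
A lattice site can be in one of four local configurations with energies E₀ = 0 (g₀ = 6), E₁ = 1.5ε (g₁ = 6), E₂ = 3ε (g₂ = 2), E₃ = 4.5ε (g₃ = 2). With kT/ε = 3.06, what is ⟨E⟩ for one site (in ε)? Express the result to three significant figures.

Eᵢ/kT = 0, 0.49020, 0.98039, 1.4706.
Z = Σ gᵢe^(−Eᵢ/kT) = 6·e^(−0) + 6·e^(−0.49020) + 2·e^(−0.98039) + 2·e^(−1.4706) = 6.0000 + 3.6750 + 0.75033 + 0.45958 = 10.885.
⟨E⟩ = Σ Eᵢ gᵢe^(−Eᵢ/kT) / Z = (0·6.0000 + 1.5·3.6750 + 3·0.75033 + 4.5·0.45958) / 10.885 = 0.903 ε.

0.903 ε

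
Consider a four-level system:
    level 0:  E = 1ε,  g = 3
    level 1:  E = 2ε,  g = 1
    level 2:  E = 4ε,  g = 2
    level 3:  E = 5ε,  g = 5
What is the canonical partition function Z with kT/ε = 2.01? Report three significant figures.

Eᵢ/kT = 0.49751, 0.99502, 1.9900, 2.4876.
Z = Σ gᵢe^(−Eᵢ/kT) = 3·e^(−0.49751) + 1·e^(−0.99502) + 2·e^(−1.9900) + 5·e^(−2.4876) = 1.8241 + 0.36972 + 0.27339 + 0.41555 = 2.8828.

Z = 2.88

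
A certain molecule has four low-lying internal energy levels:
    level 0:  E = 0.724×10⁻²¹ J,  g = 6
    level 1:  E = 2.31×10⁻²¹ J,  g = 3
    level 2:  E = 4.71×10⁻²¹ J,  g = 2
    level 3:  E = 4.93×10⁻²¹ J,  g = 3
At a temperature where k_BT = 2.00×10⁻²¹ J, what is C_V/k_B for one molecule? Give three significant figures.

Eᵢ/kT = 0.36200, 1.1550, 2.3550, 2.4650.
Z = Σ gᵢe^(−Eᵢ/kT) = 6·e^(−0.36200) + 3·e^(−1.1550) + 2·e^(−2.3550) + 3·e^(−2.4650) = 4.1777 + 0.94517 + 0.18979 + 0.25503 = 5.5677.
⟨E⟩ = 1.3218, ⟨E²⟩ = 3.1687.
C_V/k_B = (⟨E²⟩ − ⟨E⟩²)/(kT)² = (3.1687 − 1.7472)/4.0000 = 0.355.

0.355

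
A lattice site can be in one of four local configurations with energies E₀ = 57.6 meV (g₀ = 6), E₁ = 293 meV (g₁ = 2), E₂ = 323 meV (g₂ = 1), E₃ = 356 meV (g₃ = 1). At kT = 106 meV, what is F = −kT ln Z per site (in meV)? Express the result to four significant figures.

Eᵢ/kT = 0.543396, 2.76415, 3.04717, 3.35849.
Z = Σ gᵢe^(−Eᵢ/kT) = 6·e^(−0.543396) + 2·e^(−2.76415) + 1·e^(−3.04717) + 1·e^(−3.35849) = 3.48464 + 0.126059 + 0.0474931 + 0.0347877 = 3.69298.
F = −kT ln Z = −106 × ln(3.69298) = −106 × 1.30643 = -138.5 meV.

-138.5 meV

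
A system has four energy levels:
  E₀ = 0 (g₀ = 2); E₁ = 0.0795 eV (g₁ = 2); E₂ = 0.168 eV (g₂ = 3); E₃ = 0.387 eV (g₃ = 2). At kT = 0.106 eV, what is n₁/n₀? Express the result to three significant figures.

n₁/n₀ = (g₁/g₀) exp[−(E₁−E₀)/kT] = (2/2) × exp(−(0.0795 eV)/(0.106 eV)) = (2/2) × exp(-0.75000) = 0.472.

0.472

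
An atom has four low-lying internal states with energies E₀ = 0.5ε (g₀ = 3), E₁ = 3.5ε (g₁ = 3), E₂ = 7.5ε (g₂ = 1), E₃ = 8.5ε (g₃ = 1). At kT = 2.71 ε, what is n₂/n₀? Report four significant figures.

0.02518

n₂/n₀ = (g₂/g₀) exp[−(E₂−E₀)/kT] = (1/3) × exp(−(7.0ε)/(2.71ε)) = (1/3) × exp(-2.58303) = 0.02518.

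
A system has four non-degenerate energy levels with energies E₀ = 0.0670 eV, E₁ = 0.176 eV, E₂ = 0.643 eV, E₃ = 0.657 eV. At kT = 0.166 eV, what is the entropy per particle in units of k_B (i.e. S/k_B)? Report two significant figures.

Eᵢ/kT = 0.4036, 1.060, 3.873, 3.958.
Z = Σ e^(−Eᵢ/kT) = e^(−0.4036) + e^(−1.060) + e^(−3.873) + e^(−3.958) = 0.6679 + 0.3465 + 0.02080 + 0.01910 = 1.054.
⟨E⟩ = Σ EᵢPᵢ = 0.1249 eV.
S/k_B = ln Z + ⟨E⟩/kT = ln(1.054) + 0.1249/0.166 = 0.05259 + 0.7524 = 0.80.

0.80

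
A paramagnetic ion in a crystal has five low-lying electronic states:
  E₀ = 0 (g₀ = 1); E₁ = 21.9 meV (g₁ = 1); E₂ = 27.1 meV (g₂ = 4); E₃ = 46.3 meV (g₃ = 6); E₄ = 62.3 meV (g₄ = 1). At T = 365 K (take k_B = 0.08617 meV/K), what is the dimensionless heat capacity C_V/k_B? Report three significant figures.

k_BT = 0.08617 × 365 K = 31.452 meV.
Eᵢ/kT = 0, 0.69630, 0.86163, 1.4721, 1.9808.
Z = Σ gᵢe^(−Eᵢ/kT) = 1·e^(−0) + 1·e^(−0.69630) + 4·e^(−0.86163) + 6·e^(−1.4721) + 1·e^(−1.9808) = 1.0000 + 0.49843 + 1.6899 + 1.3767 + 0.13796 = 4.7030.
⟨E⟩ = 27.440 meV, ⟨E²⟩ = 1056.1 meV².
C_V/k_B = (⟨E²⟩ − ⟨E⟩²)/(kT)² = (1056.1 − 752.95)/989.23 = 0.306.

0.306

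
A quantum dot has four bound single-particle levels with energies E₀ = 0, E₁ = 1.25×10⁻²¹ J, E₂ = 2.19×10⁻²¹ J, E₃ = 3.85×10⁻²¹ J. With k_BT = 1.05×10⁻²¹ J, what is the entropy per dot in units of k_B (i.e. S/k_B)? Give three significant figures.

0.866

Eᵢ/kT = 0, 1.1905, 2.0857, 3.6667.
Z = Σ e^(−Eᵢ/kT) = e^(−0) + e^(−1.1905) + e^(−2.0857) + e^(−3.6667) = 1.0000 + 0.30407 + 0.12422 + 0.025561 = 1.4539.
⟨E⟩ = Σ EᵢPᵢ = 0.51622 ×10⁻²¹ J.
S/k_B = ln Z + ⟨E⟩/kT = ln(1.4539) + 0.51622/1.05 = 0.37425 + 0.49164 = 0.866.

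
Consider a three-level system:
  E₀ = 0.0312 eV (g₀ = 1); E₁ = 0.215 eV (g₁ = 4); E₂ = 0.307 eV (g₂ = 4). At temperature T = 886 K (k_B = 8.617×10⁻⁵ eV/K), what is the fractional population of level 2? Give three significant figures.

0.0735

k_BT = 8.617×10⁻⁵ × 886 K = 0.076347 eV.
Eᵢ/kT = 0.40866, 2.8161, 4.0211.
Z = Σ gᵢe^(−Eᵢ/kT) = 1·e^(−0.40866) + 4·e^(−2.8161) + 4·e^(−4.0211) = 0.66454 + 0.23936 + 0.071733 = 0.97563.
P₂ = g₂ e^(−E₂/kT) / Z = 0.071733/0.97563 = 0.0735.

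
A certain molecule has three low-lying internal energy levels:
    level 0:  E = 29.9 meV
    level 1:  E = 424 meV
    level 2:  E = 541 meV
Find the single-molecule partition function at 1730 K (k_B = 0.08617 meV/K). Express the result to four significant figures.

k_BT = 0.08617 × 1730 K = 149.074 meV.
Eᵢ/kT = 0.200572, 2.84423, 3.62907.
Z = Σ e^(−Eᵢ/kT) = e^(−0.200572) + e^(−2.84423) + e^(−3.62907) = 0.818263 + 0.0581790 + 0.0265409 = 0.902983.

Z = 0.9030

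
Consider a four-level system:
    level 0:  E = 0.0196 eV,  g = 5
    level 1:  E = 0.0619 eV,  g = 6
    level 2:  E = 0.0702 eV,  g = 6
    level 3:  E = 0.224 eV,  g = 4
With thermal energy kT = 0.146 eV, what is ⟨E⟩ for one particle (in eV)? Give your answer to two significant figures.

Eᵢ/kT = 0.1342, 0.4240, 0.4808, 1.534.
Z = Σ gᵢe^(−Eᵢ/kT) = 5·e^(−0.1342) + 6·e^(−0.4240) + 6·e^(−0.4808) + 4·e^(−1.534) = 4.372 + 3.927 + 3.710 + 0.8627 = 12.87.
⟨E⟩ = Σ Eᵢ gᵢe^(−Eᵢ/kT) / Z = (0.0196·4.372 + 0.0619·3.927 + 0.0702·3.710 + 0.224·0.8627) / 12.87 = 0.061 eV.

0.061 eV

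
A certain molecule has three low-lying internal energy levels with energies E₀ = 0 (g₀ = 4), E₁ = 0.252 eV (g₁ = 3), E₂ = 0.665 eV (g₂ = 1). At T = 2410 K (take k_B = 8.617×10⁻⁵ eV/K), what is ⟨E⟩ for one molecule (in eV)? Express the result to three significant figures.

0.0510 eV

k_BT = 8.617×10⁻⁵ × 2410 K = 0.20767 eV.
Eᵢ/kT = 0, 1.2135, 3.2022.
Z = Σ gᵢe^(−Eᵢ/kT) = 4·e^(−0) + 3·e^(−1.2135) + 1·e^(−3.2022) = 4.0000 + 0.89147 + 0.040673 = 4.9321.
⟨E⟩ = Σ Eᵢ gᵢe^(−Eᵢ/kT) / Z = (0·4.0000 + 0.252·0.89147 + 0.665·0.040673) / 4.9321 = 0.0510 eV.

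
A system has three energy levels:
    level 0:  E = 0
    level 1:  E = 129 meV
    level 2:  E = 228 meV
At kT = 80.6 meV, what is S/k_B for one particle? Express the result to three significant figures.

0.621

Eᵢ/kT = 0, 1.6005, 2.8288.
Z = Σ e^(−Eᵢ/kT) = e^(−0) + e^(−1.6005) + e^(−2.8288) = 1.0000 + 0.20180 + 0.059084 = 1.2609.
⟨E⟩ = Σ EᵢPᵢ = 31.329 meV.
S/k_B = ln Z + ⟨E⟩/kT = ln(1.2609) + 31.329/80.6 = 0.23183 + 0.38870 = 0.621.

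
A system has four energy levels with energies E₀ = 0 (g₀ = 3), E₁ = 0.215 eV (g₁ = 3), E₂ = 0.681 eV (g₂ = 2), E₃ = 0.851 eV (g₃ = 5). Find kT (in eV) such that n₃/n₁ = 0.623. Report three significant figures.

0.646 eV

n₃/n₁ = (g₃/g₁) exp[−(E₃−E₁)/kT] = 0.623.
⇒ (E₃−E₁)/kT = ln((5/3)/0.623) = ln(2.6752) = 0.98402.
kT = 0.636 eV / 0.98402 = 0.646 eV.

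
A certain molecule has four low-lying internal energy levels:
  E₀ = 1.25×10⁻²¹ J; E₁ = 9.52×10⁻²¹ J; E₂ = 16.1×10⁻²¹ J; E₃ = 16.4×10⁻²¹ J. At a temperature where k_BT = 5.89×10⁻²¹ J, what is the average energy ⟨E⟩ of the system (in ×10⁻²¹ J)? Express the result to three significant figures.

Eᵢ/kT = 0.21222, 1.6163, 2.7334, 2.7844.
Z = Σ e^(−Eᵢ/kT) = e^(−0.21222) + e^(−1.6163) + e^(−2.7334) + e^(−2.7844) = 0.80879 + 0.19863 + 0.064998 + 0.061766 = 1.1342.
⟨E⟩ = Σ Eᵢ e^(−Eᵢ/kT) / Z = (1.25·0.80879 + 9.52·0.19863 + 16.1·0.064998 + 16.4·0.061766) / 1.1342 = 4.37 ×10⁻²¹ J.

4.37 ×10⁻²¹ J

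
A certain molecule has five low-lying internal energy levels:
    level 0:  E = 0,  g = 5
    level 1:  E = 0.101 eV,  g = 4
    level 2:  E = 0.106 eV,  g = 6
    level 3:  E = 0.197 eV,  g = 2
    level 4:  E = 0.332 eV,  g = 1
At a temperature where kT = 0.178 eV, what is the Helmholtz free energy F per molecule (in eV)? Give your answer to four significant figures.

Eᵢ/kT = 0, 0.567416, 0.595506, 1.10674, 1.86517.
Z = Σ gᵢe^(−Eᵢ/kT) = 5·e^(−0) + 4·e^(−0.567416) + 6·e^(−0.595506) + 2·e^(−1.10674) + 1·e^(−1.86517) = 5.00000 + 2.26795 + 3.30770 + 0.661270 + 0.154870 = 11.3918.
F = −kT ln Z = −0.178 × ln(11.3918) = −0.178 × 2.43289 = -0.4331 eV.

-0.4331 eV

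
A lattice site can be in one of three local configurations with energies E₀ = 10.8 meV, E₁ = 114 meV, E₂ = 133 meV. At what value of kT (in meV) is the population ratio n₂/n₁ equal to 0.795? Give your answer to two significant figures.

n₂/n₁ = exp[−(E₂−E₁)/kT] = 0.795.
⇒ (E₂−E₁)/kT = ln(1/0.795) = ln(1.258) = 0.2295.
kT = 19 meV / 0.2295 = 83 meV.

83 meV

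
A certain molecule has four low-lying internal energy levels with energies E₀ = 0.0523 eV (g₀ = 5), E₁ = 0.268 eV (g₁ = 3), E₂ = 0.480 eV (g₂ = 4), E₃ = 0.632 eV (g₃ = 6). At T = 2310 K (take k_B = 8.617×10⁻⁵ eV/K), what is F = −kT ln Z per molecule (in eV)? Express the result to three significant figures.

-0.329 eV

k_BT = 8.617×10⁻⁵ × 2310 K = 0.19905 eV.
Eᵢ/kT = 0.26275, 1.3464, 2.4115, 3.1751.
Z = Σ gᵢe^(−Eᵢ/kT) = 5·e^(−0.26275) + 3·e^(−1.3464) + 4·e^(−2.4115) + 6·e^(−3.1751) = 3.8447 + 0.78053 + 0.35872 + 0.25074 = 5.2347.
F = −kT ln Z = −0.19905 × ln(5.2347) = −0.19905 × 1.6553 = -0.329 eV.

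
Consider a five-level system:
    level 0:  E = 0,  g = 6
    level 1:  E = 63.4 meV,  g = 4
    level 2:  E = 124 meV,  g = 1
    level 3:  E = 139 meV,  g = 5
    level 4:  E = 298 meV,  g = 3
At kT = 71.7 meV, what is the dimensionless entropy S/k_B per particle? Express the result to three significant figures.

2.54

Eᵢ/kT = 0, 0.88424, 1.7294, 1.9386, 4.1562.
Z = Σ gᵢe^(−Eᵢ/kT) = 6·e^(−0) + 4·e^(−0.88424) + 1·e^(−1.7294) + 5·e^(−1.9386) + 3·e^(−4.1562) = 6.0000 + 1.6521 + 0.17739 + 0.71953 + 0.047001 = 8.5960.
⟨E⟩ = Σ EᵢPᵢ = 28.008 meV.
S/k_B = ln Z + ⟨E⟩/kT = ln(8.5960) + 28.008/71.7 = 2.1513 + 0.39063 = 2.54.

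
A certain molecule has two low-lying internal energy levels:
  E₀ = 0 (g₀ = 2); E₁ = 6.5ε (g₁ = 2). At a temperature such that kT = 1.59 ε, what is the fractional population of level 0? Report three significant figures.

Eᵢ/kT = 0, 4.0881.
Z = Σ gᵢe^(−Eᵢ/kT) = 2·e^(−0) + 2·e^(−4.0881) = 2.0000 + 0.033542 = 2.0335.
P₀ = g₀ e^(−E₀/kT) / Z = 2.0000/2.0335 = 0.984.

0.984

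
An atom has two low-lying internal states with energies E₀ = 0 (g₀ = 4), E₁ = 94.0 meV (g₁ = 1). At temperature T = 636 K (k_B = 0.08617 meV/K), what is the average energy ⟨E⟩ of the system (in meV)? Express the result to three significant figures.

k_BT = 0.08617 × 636 K = 54.804 meV.
Eᵢ/kT = 0, 1.7152.
Z = Σ gᵢe^(−Eᵢ/kT) = 4·e^(−0) + 1·e^(−1.7152) = 4.0000 + 0.17993 = 4.1799.
⟨E⟩ = Σ Eᵢ gᵢe^(−Eᵢ/kT) / Z = (0·4.0000 + 94.0·0.17993) / 4.1799 = 4.05 meV.

4.05 meV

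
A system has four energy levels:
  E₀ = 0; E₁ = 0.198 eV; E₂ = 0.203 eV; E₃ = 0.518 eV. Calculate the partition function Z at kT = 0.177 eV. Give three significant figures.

Z = 1.70

Eᵢ/kT = 0, 1.1186, 1.1469, 2.9266.
Z = Σ e^(−Eᵢ/kT) = e^(−0) + e^(−1.1186) + e^(−1.1469) + e^(−2.9266) = 1.0000 + 0.32674 + 0.31762 + 0.053579 = 1.6979.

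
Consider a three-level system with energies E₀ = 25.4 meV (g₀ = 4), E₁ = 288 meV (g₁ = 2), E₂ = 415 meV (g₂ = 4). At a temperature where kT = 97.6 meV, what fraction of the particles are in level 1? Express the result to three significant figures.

Eᵢ/kT = 0.26025, 2.9508, 4.2520.
Z = Σ gᵢe^(−Eᵢ/kT) = 4·e^(−0.26025) + 2·e^(−2.9508) + 4·e^(−4.2520) = 3.0834 + 0.10460 + 0.056943 = 3.2449.
P₁ = g₁ e^(−E₁/kT) / Z = 0.10460/3.2449 = 0.0322.

0.0322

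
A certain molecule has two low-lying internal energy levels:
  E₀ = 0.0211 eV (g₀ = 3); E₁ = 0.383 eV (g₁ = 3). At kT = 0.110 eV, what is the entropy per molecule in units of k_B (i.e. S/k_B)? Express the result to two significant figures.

1.3

Eᵢ/kT = 0.1918, 3.482.
Z = Σ gᵢe^(−Eᵢ/kT) = 3·e^(−0.1918) + 3·e^(−3.482) = 2.476 + 0.09224 = 2.568.
⟨E⟩ = Σ EᵢPᵢ = 0.03410 eV.
S/k_B = ln Z + ⟨E⟩/kT = ln(2.568) + 0.03410/0.110 = 0.9431 + 0.3100 = 1.3.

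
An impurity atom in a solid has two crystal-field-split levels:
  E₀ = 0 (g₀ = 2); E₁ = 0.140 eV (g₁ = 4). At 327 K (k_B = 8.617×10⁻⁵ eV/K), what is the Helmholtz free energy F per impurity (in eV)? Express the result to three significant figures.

k_BT = 8.617×10⁻⁵ × 327 K = 0.028178 eV.
Eᵢ/kT = 0, 4.9684.
Z = Σ gᵢe^(−Eᵢ/kT) = 2·e^(−0) + 4·e^(−4.9684) = 2.0000 + 0.027817 = 2.0278.
F = −kT ln Z = −0.028178 × ln(2.0278) = −0.028178 × 0.70695 = -0.0199 eV.

-0.0199 eV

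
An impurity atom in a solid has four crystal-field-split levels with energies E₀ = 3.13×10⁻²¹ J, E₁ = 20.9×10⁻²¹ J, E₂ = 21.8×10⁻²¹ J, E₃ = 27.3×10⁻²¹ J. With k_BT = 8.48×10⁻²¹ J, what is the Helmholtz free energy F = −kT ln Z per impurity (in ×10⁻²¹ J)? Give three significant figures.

Eᵢ/kT = 0.36910, 2.4646, 2.5708, 3.2193.
Z = Σ e^(−Eᵢ/kT) = e^(−0.36910) + e^(−2.4646) + e^(−2.5708) + e^(−3.2193) = 0.69136 + 0.085043 + 0.076474 + 0.039983 = 0.89286.
F = −kT ln Z = −8.48 × ln(0.89286) = −8.48 × -0.11333 = 0.961 ×10⁻²¹ J.

0.961 ×10⁻²¹ J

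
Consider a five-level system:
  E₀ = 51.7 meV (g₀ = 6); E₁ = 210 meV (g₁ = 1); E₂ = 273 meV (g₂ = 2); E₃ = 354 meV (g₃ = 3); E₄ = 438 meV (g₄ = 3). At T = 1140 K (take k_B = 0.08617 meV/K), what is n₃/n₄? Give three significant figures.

k_BT = 0.08617 × 1140 K = 98.234 meV.
n₃/n₄ = (g₃/g₄) exp[−(E₃−E₄)/kT] = (3/3) × exp(−(-84 meV)/(98.234 meV)) = (3/3) × exp(0.85510) = 2.35.

2.35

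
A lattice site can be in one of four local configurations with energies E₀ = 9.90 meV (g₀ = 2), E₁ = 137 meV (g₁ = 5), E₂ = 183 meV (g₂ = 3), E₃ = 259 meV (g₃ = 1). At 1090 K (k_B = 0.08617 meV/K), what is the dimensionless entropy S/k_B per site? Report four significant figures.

k_BT = 0.08617 × 1090 K = 93.9253 meV.
Eᵢ/kT = 0.105403, 1.45861, 1.94836, 2.75751.
Z = Σ gᵢe^(−Eᵢ/kT) = 2·e^(−0.105403) + 5·e^(−1.45861) + 3·e^(−1.94836) + 1·e^(−2.75751) = 1.79992 + 1.16280 + 0.427523 + 0.0634496 = 3.45369.
⟨E⟩ = Σ EᵢPᵢ = 78.6964 meV.
S/k_B = ln Z + ⟨E⟩/kT = ln(3.45369) + 78.6964/93.9253 = 1.23944 + 0.837862 = 2.077.

2.077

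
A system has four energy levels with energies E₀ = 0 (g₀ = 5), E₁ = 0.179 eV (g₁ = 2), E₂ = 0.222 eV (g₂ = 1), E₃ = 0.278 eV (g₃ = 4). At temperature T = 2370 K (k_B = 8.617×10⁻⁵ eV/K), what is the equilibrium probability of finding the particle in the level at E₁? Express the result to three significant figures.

0.116

k_BT = 8.617×10⁻⁵ × 2370 K = 0.20422 eV.
Eᵢ/kT = 0, 0.87651, 1.0871, 1.3613.
Z = Σ gᵢe^(−Eᵢ/kT) = 5·e^(−0) + 2·e^(−0.87651) + 1·e^(−1.0871) + 4·e^(−1.3613) = 5.0000 + 0.83247 + 0.33719 + 1.0253 = 7.1950.
P₁ = g₁ e^(−E₁/kT) / Z = 0.83247/7.1950 = 0.116.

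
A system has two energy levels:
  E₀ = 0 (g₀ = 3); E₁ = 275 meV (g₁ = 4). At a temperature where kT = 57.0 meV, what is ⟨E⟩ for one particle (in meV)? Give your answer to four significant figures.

2.913 meV

Eᵢ/kT = 0, 4.82456.
Z = Σ gᵢe^(−Eᵢ/kT) = 3·e^(−0) + 4·e^(−4.82456) = 3.00000 + 0.0321203 = 3.03212.
⟨E⟩ = Σ Eᵢ gᵢe^(−Eᵢ/kT) / Z = (0·3.00000 + 275·0.0321203) / 3.03212 = 2.913 meV.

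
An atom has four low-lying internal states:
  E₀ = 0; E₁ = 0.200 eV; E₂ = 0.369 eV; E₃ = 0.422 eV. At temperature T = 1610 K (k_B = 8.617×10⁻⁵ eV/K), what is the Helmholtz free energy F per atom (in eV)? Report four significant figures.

k_BT = 8.617×10⁻⁵ × 1610 K = 0.138734 eV.
Eᵢ/kT = 0, 1.44161, 2.65977, 3.04179.
Z = Σ e^(−Eᵢ/kT) = e^(−0) + e^(−1.44161) + e^(−2.65977) + e^(−3.04179) = 1.00000 + 0.236547 + 0.0699643 + 0.0477493 = 1.35426.
F = −kT ln Z = −0.138734 × ln(1.35426) = −0.138734 × 0.303255 = -0.04207 eV.

-0.04207 eV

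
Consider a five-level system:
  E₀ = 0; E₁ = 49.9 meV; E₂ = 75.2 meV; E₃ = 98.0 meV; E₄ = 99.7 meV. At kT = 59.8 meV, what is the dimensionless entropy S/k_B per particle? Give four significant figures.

Eᵢ/kT = 0, 0.834448, 1.25753, 1.63880, 1.66722.
Z = Σ e^(−Eᵢ/kT) = e^(−0) + e^(−0.834448) + e^(−1.25753) + e^(−1.63880) + e^(−1.66722) = 1.00000 + 0.434114 + 0.284356 + 0.194213 + 0.188771 = 2.10145.
⟨E⟩ = Σ EᵢPᵢ = 38.4968 meV.
S/k_B = ln Z + ⟨E⟩/kT = ln(2.10145) + 38.4968/59.8 = 0.742628 + 0.643759 = 1.386.

1.386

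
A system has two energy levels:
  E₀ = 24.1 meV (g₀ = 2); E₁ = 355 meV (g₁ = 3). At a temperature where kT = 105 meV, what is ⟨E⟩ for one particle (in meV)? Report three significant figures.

Eᵢ/kT = 0.22952, 3.3810.
Z = Σ gᵢe^(−Eᵢ/kT) = 2·e^(−0.22952) + 3·e^(−3.3810) = 1.5898 + 0.10204 = 1.6918.
⟨E⟩ = Σ Eᵢ gᵢe^(−Eᵢ/kT) / Z = (24.1·1.5898 + 355·0.10204) / 1.6918 = 44.1 meV.

44.1 meV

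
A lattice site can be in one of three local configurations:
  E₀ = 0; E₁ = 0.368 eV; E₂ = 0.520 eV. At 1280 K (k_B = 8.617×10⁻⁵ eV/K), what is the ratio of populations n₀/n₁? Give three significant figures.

k_BT = 8.617×10⁻⁵ × 1280 K = 0.11030 eV.
n₀/n₁ = exp[−(E₀−E₁)/kT] = exp(−(-0.368 eV)/(0.11030 eV)) = exp(3.3364) = 28.1.

28.1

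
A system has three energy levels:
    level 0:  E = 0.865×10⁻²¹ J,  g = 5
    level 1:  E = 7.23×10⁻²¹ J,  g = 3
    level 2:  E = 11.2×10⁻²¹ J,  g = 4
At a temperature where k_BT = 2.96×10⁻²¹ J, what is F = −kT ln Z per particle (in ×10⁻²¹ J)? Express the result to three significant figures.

-4.17 ×10⁻²¹ J

Eᵢ/kT = 0.29223, 2.4426, 3.7838.
Z = Σ gᵢe^(−Eᵢ/kT) = 5·e^(−0.29223) + 3·e^(−2.4426) + 4·e^(−3.7838) = 3.7330 + 0.26080 + 0.090945 = 4.0847.
F = −kT ln Z = −2.96 × ln(4.0847) = −2.96 × 1.4072 = -4.17 ×10⁻²¹ J.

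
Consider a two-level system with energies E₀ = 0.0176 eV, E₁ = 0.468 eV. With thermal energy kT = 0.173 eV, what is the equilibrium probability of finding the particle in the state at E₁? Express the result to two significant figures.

Eᵢ/kT = 0.1017, 2.705.
Z = Σ e^(−Eᵢ/kT) = e^(−0.1017) + e^(−2.705) = 0.9033 + 0.06687 = 0.9702.
P₁ = e^(−E₁/kT) / Z = 0.06687/0.9702 = 0.069.

0.069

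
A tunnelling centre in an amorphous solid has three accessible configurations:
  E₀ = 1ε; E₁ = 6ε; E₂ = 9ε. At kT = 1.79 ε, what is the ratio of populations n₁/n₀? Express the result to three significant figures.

0.0612

n₁/n₀ = exp[−(E₁−E₀)/kT] = exp(−(5ε)/(1.79ε)) = exp(-2.7933) = 0.0612.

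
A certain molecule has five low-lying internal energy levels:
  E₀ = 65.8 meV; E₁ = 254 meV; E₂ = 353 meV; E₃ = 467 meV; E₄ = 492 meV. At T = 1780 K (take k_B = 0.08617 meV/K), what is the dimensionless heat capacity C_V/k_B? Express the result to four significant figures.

k_BT = 0.08617 × 1780 K = 153.383 meV.
Eᵢ/kT = 0.428991, 1.65599, 2.30143, 3.04467, 3.20766.
Z = Σ e^(−Eᵢ/kT) = e^(−0.428991) + e^(−1.65599) + e^(−2.30143) + e^(−3.04467) + e^(−3.20766) = 0.651166 + 0.190903 + 0.100116 + 0.0476120 + 0.0404512 = 1.03025.
⟨E⟩ = 163.857 meV, ⟨E²⟩ = 46383.3 meV².
C_V/k_B = (⟨E²⟩ − ⟨E⟩²)/(kT)² = (46383.3 − 26849.1)/23526.3 = 0.8303.

0.8303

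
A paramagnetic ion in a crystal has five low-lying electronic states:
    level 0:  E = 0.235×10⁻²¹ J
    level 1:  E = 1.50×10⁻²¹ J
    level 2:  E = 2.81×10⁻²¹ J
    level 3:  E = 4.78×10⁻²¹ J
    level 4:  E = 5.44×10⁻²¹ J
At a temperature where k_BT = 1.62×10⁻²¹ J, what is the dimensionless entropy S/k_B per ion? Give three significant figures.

Eᵢ/kT = 0.14506, 0.92593, 1.7346, 2.9506, 3.3580.
Z = Σ e^(−Eᵢ/kT) = e^(−0.14506) + e^(−0.92593) + e^(−1.7346) + e^(−2.9506) + e^(−3.3580) = 0.86497 + 0.39616 + 0.17647 + 0.052308 + 0.034805 = 1.5247.
⟨E⟩ = Σ EᵢPᵢ = 1.1365 ×10⁻²¹ J.
S/k_B = ln Z + ⟨E⟩/kT = ln(1.5247) + 1.1365/1.62 = 0.42180 + 0.70154 = 1.12.

1.12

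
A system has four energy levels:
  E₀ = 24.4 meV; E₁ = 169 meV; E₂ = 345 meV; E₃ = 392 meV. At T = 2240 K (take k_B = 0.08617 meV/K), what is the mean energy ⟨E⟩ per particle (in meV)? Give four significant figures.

k_BT = 0.08617 × 2240 K = 193.021 meV.
Eᵢ/kT = 0.126411, 0.875552, 1.78737, 2.03087.
Z = Σ e^(−Eᵢ/kT) = e^(−0.126411) + e^(−0.875552) + e^(−1.78737) + e^(−2.03087) = 0.881253 + 0.416632 + 0.167400 + 0.131221 = 1.59651.
⟨E⟩ = Σ Eᵢ e^(−Eᵢ/kT) / Z = (24.4·0.881253 + 169·0.416632 + 345·0.167400 + 392·0.131221) / 1.59651 = 126.0 meV.

126.0 meV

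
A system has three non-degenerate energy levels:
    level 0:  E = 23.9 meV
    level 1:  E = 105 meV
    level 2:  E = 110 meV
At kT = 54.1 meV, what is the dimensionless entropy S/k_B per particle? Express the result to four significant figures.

0.8173

Eᵢ/kT = 0.441774, 1.94085, 2.03327.
Z = Σ e^(−Eᵢ/kT) = e^(−0.441774) + e^(−1.94085) + e^(−2.03327) = 0.642895 + 0.143582 + 0.130907 = 0.917384.
⟨E⟩ = Σ EᵢPᵢ = 48.8793 meV.
S/k_B = ln Z + ⟨E⟩/kT = ln(0.917384) + 48.8793/54.1 = -0.0862291 + 0.903499 = 0.8173.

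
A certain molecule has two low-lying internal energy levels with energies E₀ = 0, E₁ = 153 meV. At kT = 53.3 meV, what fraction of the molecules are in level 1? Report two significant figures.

Eᵢ/kT = 0, 2.871.
Z = Σ e^(−Eᵢ/kT) = e^(−0) + e^(−2.871) = 1.000 + 0.05664 = 1.057.
P₁ = e^(−E₁/kT) / Z = 0.05664/1.057 = 0.054.

0.054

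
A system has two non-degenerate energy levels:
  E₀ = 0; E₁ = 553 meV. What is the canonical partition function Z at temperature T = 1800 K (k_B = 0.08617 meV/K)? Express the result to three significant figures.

Z = 1.03

k_BT = 0.08617 × 1800 K = 155.11 meV.
Eᵢ/kT = 0, 3.5652.
Z = Σ e^(−Eᵢ/kT) = e^(−0) + e^(−3.5652) = 1.0000 + 0.028291 = 1.0283.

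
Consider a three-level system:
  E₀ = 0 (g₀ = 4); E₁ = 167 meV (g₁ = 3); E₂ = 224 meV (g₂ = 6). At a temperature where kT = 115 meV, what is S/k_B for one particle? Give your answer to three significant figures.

2.20

Eᵢ/kT = 0, 1.4522, 1.9478.
Z = Σ gᵢe^(−Eᵢ/kT) = 4·e^(−0) + 3·e^(−1.4522) + 6·e^(−1.9478) = 4.0000 + 0.70216 + 0.85552 = 5.5577.
⟨E⟩ = Σ EᵢPᵢ = 55.580 meV.
S/k_B = ln Z + ⟨E⟩/kT = ln(5.5577) + 55.580/115 = 1.7152 + 0.48330 = 2.20.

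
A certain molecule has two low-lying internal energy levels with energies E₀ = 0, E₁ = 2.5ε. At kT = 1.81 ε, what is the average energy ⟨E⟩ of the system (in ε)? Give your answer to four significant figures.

Eᵢ/kT = 0, 1.38122.
Z = Σ e^(−Eᵢ/kT) = e^(−0) + e^(−1.38122) = 1.00000 + 0.251272 = 1.25127.
⟨E⟩ = Σ Eᵢ e^(−Eᵢ/kT) / Z = (0·1.00000 + 2.5·0.251272) / 1.25127 = 0.5020 ε.

0.5020 ε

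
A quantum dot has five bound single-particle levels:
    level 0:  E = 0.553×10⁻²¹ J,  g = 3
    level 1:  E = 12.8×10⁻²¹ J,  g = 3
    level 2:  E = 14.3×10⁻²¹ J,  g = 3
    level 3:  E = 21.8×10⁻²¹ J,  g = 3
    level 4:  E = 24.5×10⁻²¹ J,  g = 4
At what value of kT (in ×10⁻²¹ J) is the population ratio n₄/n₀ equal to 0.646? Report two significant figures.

n₄/n₀ = (g₄/g₀) exp[−(E₄−E₀)/kT] = 0.646.
⇒ (E₄−E₀)/kT = ln((4/3)/0.646) = ln(2.064) = 0.7246.
kT = 23.947 ×10⁻²¹ J / 0.7246 = 33 ×10⁻²¹ J.

33 ×10⁻²¹ J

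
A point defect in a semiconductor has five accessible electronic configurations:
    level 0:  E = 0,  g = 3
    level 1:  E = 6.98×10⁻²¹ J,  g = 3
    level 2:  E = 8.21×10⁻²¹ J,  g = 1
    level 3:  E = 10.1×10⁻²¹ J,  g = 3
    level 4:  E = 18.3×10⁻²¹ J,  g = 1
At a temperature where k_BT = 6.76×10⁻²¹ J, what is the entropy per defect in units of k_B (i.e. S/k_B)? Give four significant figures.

2.149

Eᵢ/kT = 0, 1.03254, 1.21450, 1.49408, 2.70710.
Z = Σ gᵢe^(−Eᵢ/kT) = 3·e^(−0) + 3·e^(−1.03254) + 1·e^(−1.21450) + 3·e^(−1.49408) + 1·e^(−2.70710) = 3.00000 + 1.06830 + 0.296858 + 0.673365 + 0.0667300 = 5.10525.
⟨E⟩ = Σ EᵢPᵢ = 3.50935 ×10⁻²¹ J.
S/k_B = ln Z + ⟨E⟩/kT = ln(5.10525) + 3.50935/6.76 = 1.63027 + 0.519135 = 2.149.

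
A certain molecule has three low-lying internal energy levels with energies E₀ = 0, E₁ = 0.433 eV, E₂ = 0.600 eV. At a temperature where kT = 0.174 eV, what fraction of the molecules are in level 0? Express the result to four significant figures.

0.8970

Eᵢ/kT = 0, 2.48851, 3.44828.
Z = Σ e^(−Eᵢ/kT) = e^(−0) + e^(−2.48851) + e^(−3.44828) = 1.00000 + 0.0830336 + 0.0318003 = 1.11483.
P₀ = e^(−E₀/kT) / Z = 1.00000/1.11483 = 0.8970.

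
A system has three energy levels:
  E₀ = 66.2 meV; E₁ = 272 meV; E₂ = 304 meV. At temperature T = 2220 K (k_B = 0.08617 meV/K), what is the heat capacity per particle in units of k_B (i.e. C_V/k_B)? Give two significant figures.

0.32

k_BT = 0.08617 × 2220 K = 191.3 meV.
Eᵢ/kT = 0.3461, 1.422, 1.589.
Z = Σ e^(−Eᵢ/kT) = e^(−0.3461) + e^(−1.422) + e^(−1.589) = 0.7074 + 0.2412 + 0.2041 = 1.153.
⟨E⟩ = 151.3 meV, ⟨E²⟩ = 34520 meV².
C_V/k_B = (⟨E²⟩ − ⟨E⟩²)/(kT)² = (34520 − 22890)/36600 = 0.32.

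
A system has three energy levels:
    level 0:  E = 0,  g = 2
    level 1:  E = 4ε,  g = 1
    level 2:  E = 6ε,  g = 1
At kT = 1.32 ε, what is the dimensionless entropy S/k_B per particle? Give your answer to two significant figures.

0.82

Eᵢ/kT = 0, 3.030, 4.545.
Z = Σ gᵢe^(−Eᵢ/kT) = 2·e^(−0) + 1·e^(−3.030) + 1·e^(−4.545) = 2.000 + 0.04832 + 0.01062 = 2.059.
⟨E⟩ = Σ EᵢPᵢ = 0.1248 ε.
S/k_B = ln Z + ⟨E⟩/kT = ln(2.059) + 0.1248/1.32 = 0.7222 + 0.09455 = 0.82.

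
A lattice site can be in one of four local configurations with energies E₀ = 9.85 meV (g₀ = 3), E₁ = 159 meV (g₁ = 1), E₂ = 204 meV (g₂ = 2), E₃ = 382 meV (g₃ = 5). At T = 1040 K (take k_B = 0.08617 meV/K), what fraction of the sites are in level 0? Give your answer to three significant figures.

k_BT = 0.08617 × 1040 K = 89.617 meV.
Eᵢ/kT = 0.10991, 1.7742, 2.2764, 4.2626.
Z = Σ gᵢe^(−Eᵢ/kT) = 3·e^(−0.10991) + 1·e^(−1.7742) + 2·e^(−2.2764) + 5·e^(−4.2626) = 2.6877 + 0.16962 + 0.20531 + 0.070428 = 3.1331.
P₀ = g₀ e^(−E₀/kT) / Z = 2.6877/3.1331 = 0.858.

0.858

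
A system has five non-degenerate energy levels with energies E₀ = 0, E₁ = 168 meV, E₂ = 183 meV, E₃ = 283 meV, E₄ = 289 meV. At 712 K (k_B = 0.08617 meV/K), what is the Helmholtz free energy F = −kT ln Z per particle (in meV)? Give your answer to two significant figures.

-7.7 meV

k_BT = 0.08617 × 712 K = 61.35 meV.
Eᵢ/kT = 0, 2.738, 2.983, 4.613, 4.711.
Z = Σ e^(−Eᵢ/kT) = e^(−0) + e^(−2.738) + e^(−2.983) + e^(−4.613) + e^(−4.711) = 1.000 + 0.06470 + 0.05064 + 0.009922 + 0.008996 = 1.134.
F = −kT ln Z = −61.35 × ln(1.134) = −61.35 × 0.1258 = -7.7 meV.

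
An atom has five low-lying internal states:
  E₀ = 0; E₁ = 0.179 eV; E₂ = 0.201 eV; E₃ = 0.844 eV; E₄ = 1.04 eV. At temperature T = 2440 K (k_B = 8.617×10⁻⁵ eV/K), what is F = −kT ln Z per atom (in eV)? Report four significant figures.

k_BT = 8.617×10⁻⁵ × 2440 K = 0.210255 eV.
Eᵢ/kT = 0, 0.851347, 0.955982, 4.01417, 4.94637.
Z = Σ e^(−Eᵢ/kT) = e^(−0) + e^(−0.851347) + e^(−0.955982) + e^(−4.01417) + e^(−4.94637) = 1.00000 + 0.426840 + 0.384434 + 0.0180579 + 0.00710917 = 1.83644.
F = −kT ln Z = −0.210255 × ln(1.83644) = −0.210255 × 0.607829 = -0.1278 eV.

-0.1278 eV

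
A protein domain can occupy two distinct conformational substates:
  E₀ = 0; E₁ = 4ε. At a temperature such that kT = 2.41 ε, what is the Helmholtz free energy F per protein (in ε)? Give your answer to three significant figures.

-0.420 ε

Eᵢ/kT = 0, 1.6598.
Z = Σ e^(−Eᵢ/kT) = e^(−0) + e^(−1.6598) = 1.0000 + 0.19018 = 1.1902.
F = −kT ln Z = −2.41 × ln(1.1902) = −2.41 × 0.17412 = -0.420 ε.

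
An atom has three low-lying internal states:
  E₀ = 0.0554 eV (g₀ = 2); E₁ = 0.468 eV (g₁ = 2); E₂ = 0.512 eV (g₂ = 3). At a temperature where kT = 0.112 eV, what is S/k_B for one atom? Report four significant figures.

0.9293

Eᵢ/kT = 0.494643, 4.17857, 4.57143.
Z = Σ gᵢe^(−Eᵢ/kT) = 2·e^(−0.494643) + 2·e^(−4.17857) + 3·e^(−4.57143) = 1.21958 + 0.0306408 + 0.0310295 = 1.28125.
⟨E⟩ = Σ EᵢPᵢ = 0.0763253 eV.
S/k_B = ln Z + ⟨E⟩/kT = ln(1.28125) + 0.0763253/0.112 = 0.247836 + 0.681476 = 0.9293.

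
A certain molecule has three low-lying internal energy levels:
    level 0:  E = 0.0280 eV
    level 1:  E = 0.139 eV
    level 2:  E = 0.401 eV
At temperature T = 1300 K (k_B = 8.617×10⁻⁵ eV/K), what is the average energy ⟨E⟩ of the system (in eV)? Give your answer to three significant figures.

0.0668 eV

k_BT = 8.617×10⁻⁵ × 1300 K = 0.11202 eV.
Eᵢ/kT = 0.24996, 1.2408, 3.5797.
Z = Σ e^(−Eᵢ/kT) = e^(−0.24996) + e^(−1.2408) + e^(−3.5797) = 0.77883 + 0.28915 + 0.027884 = 1.0959.
⟨E⟩ = Σ Eᵢ e^(−Eᵢ/kT) / Z = (0.0280·0.77883 + 0.139·0.28915 + 0.401·0.027884) / 1.0959 = 0.0668 eV.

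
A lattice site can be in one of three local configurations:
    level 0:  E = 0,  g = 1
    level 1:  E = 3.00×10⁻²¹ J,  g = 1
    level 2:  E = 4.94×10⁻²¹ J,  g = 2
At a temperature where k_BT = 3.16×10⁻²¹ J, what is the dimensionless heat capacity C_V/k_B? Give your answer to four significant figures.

Eᵢ/kT = 0, 0.949367, 1.56329.
Z = Σ gᵢe^(−Eᵢ/kT) = 1·e^(−0) + 1·e^(−0.949367) + 2·e^(−1.56329) = 1.00000 + 0.386986 + 0.418892 = 1.80588.
⟨E⟩ = 1.78876, ⟨E²⟩ = 7.58929.
C_V/k_B = (⟨E²⟩ − ⟨E⟩²)/(kT)² = (7.58929 − 3.19966)/9.98560 = 0.4396.

0.4396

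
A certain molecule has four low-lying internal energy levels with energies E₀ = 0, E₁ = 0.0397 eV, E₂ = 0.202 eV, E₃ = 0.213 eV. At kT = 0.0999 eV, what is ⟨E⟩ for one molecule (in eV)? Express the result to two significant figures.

Eᵢ/kT = 0, 0.3974, 2.022, 2.132.
Z = Σ e^(−Eᵢ/kT) = e^(−0) + e^(−0.3974) + e^(−2.022) + e^(−2.132) = 1.000 + 0.6721 + 0.1324 + 0.1186 = 1.923.
⟨E⟩ = Σ Eᵢ e^(−Eᵢ/kT) / Z = (0·1.000 + 0.0397·0.6721 + 0.202·0.1324 + 0.213·0.1186) / 1.923 = 0.041 eV.

0.041 eV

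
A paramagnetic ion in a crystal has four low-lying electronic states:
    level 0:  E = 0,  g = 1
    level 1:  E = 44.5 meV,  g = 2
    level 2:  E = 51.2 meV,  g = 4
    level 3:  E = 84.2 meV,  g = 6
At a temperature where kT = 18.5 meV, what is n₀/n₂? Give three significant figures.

3.98

n₀/n₂ = (g₀/g₂) exp[−(E₀−E₂)/kT] = (1/4) × exp(−(-51.2 meV)/(18.5 meV)) = (1/4) × exp(2.7676) = 3.98.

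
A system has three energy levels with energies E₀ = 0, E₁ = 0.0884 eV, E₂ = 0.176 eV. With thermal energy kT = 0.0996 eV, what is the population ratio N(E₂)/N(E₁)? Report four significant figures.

0.4150

n₂/n₁ = exp[−(E₂−E₁)/kT] = exp(−(0.0876 eV)/(0.0996 eV)) = exp(-0.879518) = 0.4150.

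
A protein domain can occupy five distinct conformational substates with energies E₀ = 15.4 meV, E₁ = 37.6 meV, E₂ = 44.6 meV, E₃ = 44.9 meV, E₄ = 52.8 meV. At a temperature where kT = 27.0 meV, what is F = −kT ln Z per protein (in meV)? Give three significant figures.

-7.83 meV

Eᵢ/kT = 0.57037, 1.3926, 1.6519, 1.6630, 1.9556.
Z = Σ e^(−Eᵢ/kT) = e^(−0.57037) + e^(−1.3926) + e^(−1.6519) + e^(−1.6630) + e^(−1.9556) = 0.56532 + 0.24843 + 0.19169 + 0.18957 + 0.14148 = 1.3365.
F = −kT ln Z = −27.0 × ln(1.3365) = −27.0 × 0.29005 = -7.83 meV.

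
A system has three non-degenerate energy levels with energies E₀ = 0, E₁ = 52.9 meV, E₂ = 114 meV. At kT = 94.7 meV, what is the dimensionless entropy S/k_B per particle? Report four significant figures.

0.9907

Eᵢ/kT = 0, 0.558606, 1.20380.
Z = Σ e^(−Eᵢ/kT) = e^(−0) + e^(−0.558606) + e^(−1.20380) = 1.00000 + 0.572006 + 0.300052 = 1.87206.
⟨E⟩ = Σ EᵢPᵢ = 34.4354 meV.
S/k_B = ln Z + ⟨E⟩/kT = ln(1.87206) + 34.4354/94.7 = 0.627039 + 0.363626 = 0.9907.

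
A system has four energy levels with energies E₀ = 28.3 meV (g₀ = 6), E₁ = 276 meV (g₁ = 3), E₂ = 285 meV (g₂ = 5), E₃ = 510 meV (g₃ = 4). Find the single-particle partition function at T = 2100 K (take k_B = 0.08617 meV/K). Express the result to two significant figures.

Z = 7.1

k_BT = 0.08617 × 2100 K = 181.0 meV.
Eᵢ/kT = 0.1564, 1.525, 1.575, 2.818.
Z = Σ gᵢe^(−Eᵢ/kT) = 6·e^(−0.1564) + 3·e^(−1.525) + 5·e^(−1.575) + 4·e^(−2.818) = 5.131 + 0.6529 + 1.035 + 0.2389 = 7.058.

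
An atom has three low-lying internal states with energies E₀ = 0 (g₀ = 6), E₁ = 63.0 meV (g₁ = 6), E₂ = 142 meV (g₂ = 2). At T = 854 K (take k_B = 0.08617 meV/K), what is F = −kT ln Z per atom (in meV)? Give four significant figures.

-160.4 meV

k_BT = 0.08617 × 854 K = 73.5892 meV.
Eᵢ/kT = 0, 0.856104, 1.92963.
Z = Σ gᵢe^(−Eᵢ/kT) = 6·e^(−0) + 6·e^(−0.856104) + 2·e^(−1.92963) = 6.00000 + 2.54888 + 0.290404 = 8.83928.
F = −kT ln Z = −73.5892 × ln(8.83928) = −73.5892 × 2.17921 = -160.4 meV.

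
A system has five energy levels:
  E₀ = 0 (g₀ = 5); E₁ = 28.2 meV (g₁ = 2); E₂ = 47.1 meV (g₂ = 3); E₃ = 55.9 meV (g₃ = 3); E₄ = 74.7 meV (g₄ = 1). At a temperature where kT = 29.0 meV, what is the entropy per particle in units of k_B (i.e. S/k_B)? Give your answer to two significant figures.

2.3

Eᵢ/kT = 0, 0.9724, 1.624, 1.928, 2.576.
Z = Σ gᵢe^(−Eᵢ/kT) = 5·e^(−0) + 2·e^(−0.9724) + 3·e^(−1.624) + 3·e^(−1.928) + 1·e^(−2.576) = 5.000 + 0.7563 + 0.5913 + 0.4363 + 0.07608 = 6.860.
⟨E⟩ = Σ EᵢPᵢ = 11.55 meV.
S/k_B = ln Z + ⟨E⟩/kT = ln(6.860) + 11.55/29.0 = 1.926 + 0.3983 = 2.3.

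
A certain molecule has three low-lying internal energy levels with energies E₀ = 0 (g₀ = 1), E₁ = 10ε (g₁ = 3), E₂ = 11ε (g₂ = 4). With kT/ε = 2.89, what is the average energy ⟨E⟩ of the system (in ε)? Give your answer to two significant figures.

1.6 ε

Eᵢ/kT = 0, 3.460, 3.806.
Z = Σ gᵢe^(−Eᵢ/kT) = 1·e^(−0) + 3·e^(−3.460) + 4·e^(−3.806) = 1.000 + 0.09429 + 0.08895 = 1.183.
⟨E⟩ = Σ Eᵢ gᵢe^(−Eᵢ/kT) / Z = (0·1.000 + 10·0.09429 + 11·0.08895) / 1.183 = 1.6 ε.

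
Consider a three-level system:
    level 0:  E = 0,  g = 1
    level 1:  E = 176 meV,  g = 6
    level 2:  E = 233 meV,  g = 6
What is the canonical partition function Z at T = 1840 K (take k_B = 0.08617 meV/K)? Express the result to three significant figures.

k_BT = 0.08617 × 1840 K = 158.55 meV.
Eᵢ/kT = 0, 1.1101, 1.4696.
Z = Σ gᵢe^(−Eᵢ/kT) = 1·e^(−0) + 6·e^(−1.1101) + 6·e^(−1.4696) = 1.0000 + 1.9772 + 1.3801 = 4.3573.

Z = 4.36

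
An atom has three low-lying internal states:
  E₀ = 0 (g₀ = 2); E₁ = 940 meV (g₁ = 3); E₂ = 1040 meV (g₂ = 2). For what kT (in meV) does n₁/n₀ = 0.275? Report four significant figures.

n₁/n₀ = (g₁/g₀) exp[−(E₁−E₀)/kT] = 0.275.
⇒ (E₁−E₀)/kT = ln((3/2)/0.275) = ln(5.45455) = 1.69645.
kT = 940 meV / 1.69645 = 554.1 meV.

554.1 meV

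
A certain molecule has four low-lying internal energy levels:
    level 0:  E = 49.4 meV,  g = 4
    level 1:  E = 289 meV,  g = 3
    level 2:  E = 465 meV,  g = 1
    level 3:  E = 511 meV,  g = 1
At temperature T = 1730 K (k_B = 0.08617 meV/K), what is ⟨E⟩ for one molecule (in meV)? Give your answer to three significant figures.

89.9 meV

k_BT = 0.08617 × 1730 K = 149.07 meV.
Eᵢ/kT = 0.33139, 1.9387, 3.1193, 3.4279.
Z = Σ gᵢe^(−Eᵢ/kT) = 4·e^(−0.33139) + 3·e^(−1.9387) + 1·e^(−3.1193) + 1·e^(−3.4279) = 2.8717 + 0.43167 + 0.044188 + 0.032455 = 3.3800.
⟨E⟩ = Σ Eᵢ gᵢe^(−Eᵢ/kT) / Z = (49.4·2.8717 + 289·0.43167 + 465·0.044188 + 511·0.032455) / 3.3800 = 89.9 meV.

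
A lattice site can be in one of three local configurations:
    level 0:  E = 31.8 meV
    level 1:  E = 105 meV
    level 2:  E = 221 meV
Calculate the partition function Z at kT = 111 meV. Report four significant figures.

Eᵢ/kT = 0.286486, 0.945946, 1.99099.
Z = Σ e^(−Eᵢ/kT) = e^(−0.286486) + e^(−0.945946) + e^(−1.99099) = 0.750898 + 0.388312 + 0.136560 = 1.27577.

Z = 1.276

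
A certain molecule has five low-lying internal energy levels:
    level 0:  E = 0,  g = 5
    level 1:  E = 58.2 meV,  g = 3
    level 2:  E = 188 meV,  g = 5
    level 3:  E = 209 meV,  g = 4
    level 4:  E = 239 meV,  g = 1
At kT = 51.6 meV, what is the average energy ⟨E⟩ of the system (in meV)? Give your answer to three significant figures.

Eᵢ/kT = 0, 1.1279, 3.6434, 4.0504, 4.6318.
Z = Σ gᵢe^(−Eᵢ/kT) = 5·e^(−0) + 3·e^(−1.1279) + 5·e^(−3.6434) + 4·e^(−4.0504) + 1·e^(−4.6318) = 5.0000 + 0.97114 + 0.13082 + 0.069662 + 0.0097372 = 6.1814.
⟨E⟩ = Σ Eᵢ gᵢe^(−Eᵢ/kT) / Z = (0·5.0000 + 58.2·0.97114 + 188·0.13082 + 209·0.069662 + 239·0.0097372) / 6.1814 = 15.9 meV.

15.9 meV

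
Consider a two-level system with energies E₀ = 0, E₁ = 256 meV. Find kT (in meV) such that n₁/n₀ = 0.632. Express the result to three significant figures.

558 meV

n₁/n₀ = exp[−(E₁−E₀)/kT] = 0.632.
⇒ (E₁−E₀)/kT = ln(1/0.632) = ln(1.5823) = 0.45888.
kT = 256 meV / 0.45888 = 558 meV.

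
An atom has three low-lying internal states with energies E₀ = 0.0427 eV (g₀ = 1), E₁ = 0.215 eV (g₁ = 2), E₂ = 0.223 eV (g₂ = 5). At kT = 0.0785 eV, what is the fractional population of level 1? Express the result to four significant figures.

Eᵢ/kT = 0.543949, 2.73885, 2.84076.
Z = Σ gᵢe^(−Eᵢ/kT) = 1·e^(−0.543949) + 2·e^(−2.73885) + 5·e^(−2.84076) = 0.580452 + 0.129289 + 0.291906 = 1.00165.
P₁ = g₁ e^(−E₁/kT) / Z = 0.129289/1.00165 = 0.1291.

0.1291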